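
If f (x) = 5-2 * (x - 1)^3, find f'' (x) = 12 - 12*x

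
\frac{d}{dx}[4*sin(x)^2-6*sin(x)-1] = 2*(4*sin(x) - 3)*cos(x)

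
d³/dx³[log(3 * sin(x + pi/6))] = 2*cos(x + pi/6)/sin(x + pi/6)^3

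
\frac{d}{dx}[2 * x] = 2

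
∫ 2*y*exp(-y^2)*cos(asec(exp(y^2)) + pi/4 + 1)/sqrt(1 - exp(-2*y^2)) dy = sin(asec(exp(y^2)) + pi/4 + 1) + C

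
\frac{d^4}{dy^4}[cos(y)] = cos(y)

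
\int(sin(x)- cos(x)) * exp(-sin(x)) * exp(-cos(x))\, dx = exp(-sqrt(2)*sin(x + pi/4)) + C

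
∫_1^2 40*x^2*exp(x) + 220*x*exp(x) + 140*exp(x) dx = -180*E + 440*exp(2)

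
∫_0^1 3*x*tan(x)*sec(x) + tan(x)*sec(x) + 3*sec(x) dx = -1 + 4*sec(1)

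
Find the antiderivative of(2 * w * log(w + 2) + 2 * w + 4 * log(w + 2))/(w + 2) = 2*w*log(w + 2) + C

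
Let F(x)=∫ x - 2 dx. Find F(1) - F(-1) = -4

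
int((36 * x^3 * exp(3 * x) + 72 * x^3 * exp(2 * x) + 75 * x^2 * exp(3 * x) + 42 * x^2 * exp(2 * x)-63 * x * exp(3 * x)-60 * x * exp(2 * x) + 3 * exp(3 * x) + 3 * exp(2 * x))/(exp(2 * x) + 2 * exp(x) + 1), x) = 3*x*(12*x^2 - 11*x + 1)*exp(2*x)/(exp(x) + 1) + C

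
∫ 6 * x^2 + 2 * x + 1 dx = 2*x^3 + x^2 + x + C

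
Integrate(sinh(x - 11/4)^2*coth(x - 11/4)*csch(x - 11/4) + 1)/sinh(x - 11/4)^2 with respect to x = -coth(x - 11/4) - csch(x - 11/4) + C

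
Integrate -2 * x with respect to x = -x^2 + C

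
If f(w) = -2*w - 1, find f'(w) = -2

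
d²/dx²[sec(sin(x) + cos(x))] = (sin(2*x) - 2*sin(2*x)/cos(sqrt(2)*sin(x + pi/4))^2 - sqrt(2)*sin(sqrt(2)*sin(x + pi/4))*sin(x + pi/4)/cos(sqrt(2)*sin(x + pi/4)) - 1 + 2/cos(sqrt(2)*sin(x + pi/4))^2)/cos(sqrt(2)*sin(x + pi/4))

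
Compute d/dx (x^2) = 2*x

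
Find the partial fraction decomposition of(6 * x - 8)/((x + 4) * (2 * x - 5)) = 14/(13*(2*x - 5)) + 32/(13*(x + 4))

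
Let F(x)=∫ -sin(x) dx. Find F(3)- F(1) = cos(3) - cos(1)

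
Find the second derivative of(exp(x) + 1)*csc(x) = (-2*exp(x)*cos(x)/sin(x) + 2*exp(x)/sin(x)^2 - 1 + 2/sin(x)^2)/sin(x)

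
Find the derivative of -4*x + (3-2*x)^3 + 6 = -24*x^2 + 72*x - 58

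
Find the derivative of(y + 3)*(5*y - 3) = 10*y + 12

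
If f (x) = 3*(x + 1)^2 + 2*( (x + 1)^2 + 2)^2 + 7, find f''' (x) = 48*x + 48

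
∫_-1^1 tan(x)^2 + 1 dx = 2*tan(1)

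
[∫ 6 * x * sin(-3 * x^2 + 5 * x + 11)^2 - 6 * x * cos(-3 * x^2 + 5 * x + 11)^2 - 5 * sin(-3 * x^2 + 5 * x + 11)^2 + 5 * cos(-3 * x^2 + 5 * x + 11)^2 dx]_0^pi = -sin(22)/2 + sin(22 - 6*pi^2)/2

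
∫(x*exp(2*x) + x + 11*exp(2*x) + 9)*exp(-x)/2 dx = (x + 10)*sinh(x) + C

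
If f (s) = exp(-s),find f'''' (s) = exp(-s)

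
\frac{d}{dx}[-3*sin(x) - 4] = -3*cos(x)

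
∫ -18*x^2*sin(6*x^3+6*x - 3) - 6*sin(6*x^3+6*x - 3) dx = cos(6*x^3 + 6*x - 3) + C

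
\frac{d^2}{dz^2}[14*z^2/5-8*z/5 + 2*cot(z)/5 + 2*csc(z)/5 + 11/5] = 28/5 - 2/(5*sin(z)) + 4*cos(z)/(5*sin(z)^3) + 4/(5*sin(z)^3)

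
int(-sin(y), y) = cos(y) + C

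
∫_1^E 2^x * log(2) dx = -2 + 2^E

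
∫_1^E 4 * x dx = -2 + 2*exp(2)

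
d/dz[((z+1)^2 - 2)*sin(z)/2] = z^2*cos(z)/2 + z*sin(z) + z*cos(z) + sin(z) - cos(z)/2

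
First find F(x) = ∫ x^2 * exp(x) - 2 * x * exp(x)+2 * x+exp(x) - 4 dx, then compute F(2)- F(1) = -2*E - 1 + exp(2)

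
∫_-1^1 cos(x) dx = 2*sin(1)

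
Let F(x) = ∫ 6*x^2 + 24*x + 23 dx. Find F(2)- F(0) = 110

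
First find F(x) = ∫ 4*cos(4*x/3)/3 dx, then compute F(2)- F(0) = sin(8/3)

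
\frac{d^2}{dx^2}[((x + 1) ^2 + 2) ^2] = 12*x^2 + 24*x + 20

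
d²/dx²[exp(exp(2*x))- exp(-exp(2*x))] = (-4*exp(4*x) + 4*exp(2*x) + 4*exp(2*x + 2*exp(2*x)) + 4*exp(4*x + 2*exp(2*x)))*exp(-exp(2*x))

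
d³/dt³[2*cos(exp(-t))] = 2*(exp(2*t)*sin(exp(-t)) + 3*exp(t)*cos(exp(-t)) - sin(exp(-t)))*exp(-3*t)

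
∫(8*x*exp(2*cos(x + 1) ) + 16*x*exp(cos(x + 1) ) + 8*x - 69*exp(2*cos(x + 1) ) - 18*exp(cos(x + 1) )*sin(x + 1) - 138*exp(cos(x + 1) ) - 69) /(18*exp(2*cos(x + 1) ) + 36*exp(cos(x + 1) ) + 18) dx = ((exp(cos(x + 1)) + 1)*(3*x + 4*(x - 9)^2 + 9)/18 + exp(cos(x + 1)))/(exp(cos(x + 1)) + 1) + C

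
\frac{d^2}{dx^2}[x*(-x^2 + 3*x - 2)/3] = 2 - 2*x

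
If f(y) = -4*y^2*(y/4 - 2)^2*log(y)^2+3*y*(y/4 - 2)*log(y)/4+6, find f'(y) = -y^3*log(y)^2 - y^3*log(y)/2 + 12*y^2*log(y)^2 + 8*y^2*log(y) - 32*y*log(y)^2 - 253*y*log(y)/8 + 3*y/16 - 3*log(y)/2 - 3/2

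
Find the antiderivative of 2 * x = x^2 + C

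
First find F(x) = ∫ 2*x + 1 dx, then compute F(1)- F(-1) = 2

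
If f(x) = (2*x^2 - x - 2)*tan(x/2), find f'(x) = x^2/cos(x/2)^2 + 4*x*tan(x/2) - x/(2*cos(x/2)^2) - tan(x/2) - 1/cos(x/2)^2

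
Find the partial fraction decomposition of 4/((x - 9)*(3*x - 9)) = -2/(9*(x - 3)) + 2/(9*(x - 9))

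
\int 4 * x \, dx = 2*x^2 + C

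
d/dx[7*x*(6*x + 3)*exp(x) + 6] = 42*x^2*exp(x) + 105*x*exp(x) + 21*exp(x)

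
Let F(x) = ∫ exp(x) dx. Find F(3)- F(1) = -E + exp(3)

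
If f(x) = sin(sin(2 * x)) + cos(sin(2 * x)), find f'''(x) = 24*sin(2*x)*sin(sin(2*x))*cos(2*x) + 24*sin(2*x)*cos(2*x)*cos(sin(2*x)) + 8*sin(sin(2*x))*cos(2*x)^3 + 8*sin(sin(2*x))*cos(2*x) - 8*cos(2*x)^3*cos(sin(2*x)) - 8*cos(2*x)*cos(sin(2*x))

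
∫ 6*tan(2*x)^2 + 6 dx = 3*tan(2*x) + C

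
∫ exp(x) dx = exp(x) + C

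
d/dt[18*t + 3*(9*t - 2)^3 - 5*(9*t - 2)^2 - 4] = 6561*t^2 - 3726*t + 522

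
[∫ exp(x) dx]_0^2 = -1 + exp(2)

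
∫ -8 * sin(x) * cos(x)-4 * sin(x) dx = (2*cos(x) + 1)^2 + C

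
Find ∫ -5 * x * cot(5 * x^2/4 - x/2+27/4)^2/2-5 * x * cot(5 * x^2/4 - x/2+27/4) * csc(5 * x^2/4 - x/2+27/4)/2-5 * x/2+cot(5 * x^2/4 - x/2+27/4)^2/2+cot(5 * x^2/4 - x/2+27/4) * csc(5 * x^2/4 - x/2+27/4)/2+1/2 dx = cot(5*x^2/4 - x/2 + 27/4) + csc(5*x^2/4 - x/2 + 27/4) + C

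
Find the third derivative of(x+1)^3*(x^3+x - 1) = 120*x^3 + 180*x^2 + 96*x + 18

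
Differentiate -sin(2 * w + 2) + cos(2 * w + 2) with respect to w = -2*sin(2*w + 2) - 2*cos(2*w + 2)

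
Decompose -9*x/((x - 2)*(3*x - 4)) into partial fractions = 18/(3*x - 4) - 9/(x - 2)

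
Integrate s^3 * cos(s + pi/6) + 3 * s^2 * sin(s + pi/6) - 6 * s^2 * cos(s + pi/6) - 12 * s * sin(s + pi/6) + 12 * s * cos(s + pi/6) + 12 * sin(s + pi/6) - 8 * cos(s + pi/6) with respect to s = (s - 2)^3*sin(s + pi/6) + C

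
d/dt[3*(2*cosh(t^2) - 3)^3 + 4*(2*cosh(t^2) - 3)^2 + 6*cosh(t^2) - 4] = 16*t*(9*sinh(t^2)^2 - 23*cosh(t^2) + 24)*sinh(t^2)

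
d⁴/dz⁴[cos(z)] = cos(z)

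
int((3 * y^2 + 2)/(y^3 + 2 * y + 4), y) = log(y^3 + 2*y + 4) + C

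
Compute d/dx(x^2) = 2*x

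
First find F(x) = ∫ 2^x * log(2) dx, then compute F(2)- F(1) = 2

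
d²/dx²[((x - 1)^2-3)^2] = 12*x^2 - 24*x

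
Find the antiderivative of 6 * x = 3*x^2 + C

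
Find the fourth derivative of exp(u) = exp(u)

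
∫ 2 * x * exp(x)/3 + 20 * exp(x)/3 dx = 2*(x + 9)*exp(x)/3 + C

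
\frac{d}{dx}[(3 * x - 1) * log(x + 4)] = (3*x*log(x + 4) + 3*x + 12*log(x + 4) - 1)/(x + 4)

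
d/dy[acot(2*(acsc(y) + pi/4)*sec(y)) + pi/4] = 2*(-4*y^2*sqrt(1 - 1/y^2)*sin(y)*acsc(y) - pi*y^2*sqrt(1 - 1/y^2)*sin(y) + 4*cos(y))/(y^2*sqrt(1 - 1/y^2)*(4*cos(y)^2 + 16*acsc(y)^2 + 8*pi*acsc(y) + pi^2))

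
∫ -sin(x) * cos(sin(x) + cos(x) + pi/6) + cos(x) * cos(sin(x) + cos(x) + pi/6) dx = sin(sqrt(2)*sin(x + pi/4) + pi/6) + C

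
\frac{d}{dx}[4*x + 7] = 4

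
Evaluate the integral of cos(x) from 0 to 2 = sin(2)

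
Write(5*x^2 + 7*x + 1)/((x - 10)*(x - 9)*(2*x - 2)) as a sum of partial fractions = 13/(144*(x - 1)) - 469/(16*(x - 9)) + 571/(18*(x - 10))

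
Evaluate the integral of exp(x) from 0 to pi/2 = -1 + exp(pi/2)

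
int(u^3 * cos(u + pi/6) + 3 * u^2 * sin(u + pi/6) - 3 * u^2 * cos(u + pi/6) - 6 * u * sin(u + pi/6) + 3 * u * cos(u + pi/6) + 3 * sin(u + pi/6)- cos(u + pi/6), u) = (u - 1)^3*sin(u + pi/6) + C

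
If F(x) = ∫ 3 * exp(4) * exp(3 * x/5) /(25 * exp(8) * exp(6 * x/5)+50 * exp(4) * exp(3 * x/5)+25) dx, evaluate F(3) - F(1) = -exp(23/5)/(5*(1 + exp(23/5))) + exp(29/5)/(5*(1 + exp(29/5)))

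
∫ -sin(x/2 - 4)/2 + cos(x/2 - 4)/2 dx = sqrt(2)*cos(-x/2 + pi/4 + 4) + C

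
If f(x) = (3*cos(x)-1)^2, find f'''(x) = 6*(12*cos(x) - 1)*sin(x)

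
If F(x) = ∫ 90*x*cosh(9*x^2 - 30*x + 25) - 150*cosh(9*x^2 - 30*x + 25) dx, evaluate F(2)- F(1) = -5*sinh(4) + 5*sinh(1)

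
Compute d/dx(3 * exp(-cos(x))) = 3*exp(-cos(x))*sin(x)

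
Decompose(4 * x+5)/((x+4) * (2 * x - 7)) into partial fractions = 38/(15*(2*x - 7)) + 11/(15*(x + 4))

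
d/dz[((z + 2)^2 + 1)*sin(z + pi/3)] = z^2*cos(z + pi/3) + 2*z*sin(z + pi/3) + 4*z*cos(z + pi/3) + 4*sin(z + pi/3) + 5*cos(z + pi/3)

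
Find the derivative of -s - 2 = -1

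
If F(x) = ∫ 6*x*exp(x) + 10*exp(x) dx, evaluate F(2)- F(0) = -4 + 16*exp(2)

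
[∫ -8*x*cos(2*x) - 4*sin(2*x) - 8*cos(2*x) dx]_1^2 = 8*sin(2) - 12*sin(4)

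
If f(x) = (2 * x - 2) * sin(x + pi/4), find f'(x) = 2*x*cos(x + pi/4) + 2*sqrt(2)*sin(x)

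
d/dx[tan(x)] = cos(x)^(-2)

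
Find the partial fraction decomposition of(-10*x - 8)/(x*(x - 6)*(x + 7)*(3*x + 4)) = 18/(187*(3*x + 4)) - 62/(1547*(x + 7)) - 17/(429*(x - 6)) + 1/(21*x)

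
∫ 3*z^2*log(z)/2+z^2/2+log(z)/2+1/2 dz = z*(z^2 + 1)*log(z)/2 + C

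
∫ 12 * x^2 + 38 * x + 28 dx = 4*x^3 + 19*x^2 + 28*x + C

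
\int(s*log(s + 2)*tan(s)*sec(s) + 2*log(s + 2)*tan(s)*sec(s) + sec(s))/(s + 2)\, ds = log(s + 2)*sec(s) + C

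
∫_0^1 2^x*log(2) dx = 1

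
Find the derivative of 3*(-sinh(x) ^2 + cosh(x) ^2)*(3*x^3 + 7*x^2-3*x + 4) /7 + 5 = 27*x^2/7 + 6*x - 9/7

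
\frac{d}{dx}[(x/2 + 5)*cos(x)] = -x*sin(x)/2 - 5*sin(x) + cos(x)/2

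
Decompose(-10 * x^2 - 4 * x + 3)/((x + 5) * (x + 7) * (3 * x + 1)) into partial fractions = 29/(280*(3*x + 1)) - 459/(40*(x + 7)) + 227/(28*(x + 5))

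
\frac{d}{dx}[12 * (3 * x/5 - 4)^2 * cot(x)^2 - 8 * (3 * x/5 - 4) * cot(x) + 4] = -216*x^2*cot(x)^3/25 - 216*x^2*cot(x)/25 + 576*x*cot(x)^3/5 + 336*x*cot(x)^2/25 + 576*x*cot(x)/5 + 24*x/5 - 384*cot(x)^3 - 448*cot(x)^2/5 - 1944*cot(x)/5 - 32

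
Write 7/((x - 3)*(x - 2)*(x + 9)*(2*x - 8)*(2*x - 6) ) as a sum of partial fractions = 7/(82368*(x + 9)) - 7/(88*(x - 2)) + 7/(576*(x - 3)) - 7/(48*(x - 3)^2) + 7/(104*(x - 4))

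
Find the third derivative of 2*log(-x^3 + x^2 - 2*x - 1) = (12*x^6 - 24*x^5 - 116*x^3 + 156*x^2 - 96*x + 68)/(x^9 - 3*x^8 + 9*x^7 - 10*x^6 + 12*x^5 + 3*x^4 - x^3 + 9*x^2 + 6*x + 1)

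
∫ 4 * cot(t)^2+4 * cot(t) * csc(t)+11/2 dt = 3*t/2 - 4*cot(t) - 4*csc(t) + C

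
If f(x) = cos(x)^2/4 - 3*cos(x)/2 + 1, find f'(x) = (3 - cos(x))*sin(x)/2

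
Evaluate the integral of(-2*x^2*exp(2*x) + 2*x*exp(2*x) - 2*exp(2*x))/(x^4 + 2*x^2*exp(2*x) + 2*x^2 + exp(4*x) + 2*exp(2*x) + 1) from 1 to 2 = -2*exp(-2)/(2*exp(-2) + 1) + 5*exp(-4)/(5*exp(-4) + 1)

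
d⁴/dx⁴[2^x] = 2^x*log(2)^4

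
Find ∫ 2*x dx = x^2 + C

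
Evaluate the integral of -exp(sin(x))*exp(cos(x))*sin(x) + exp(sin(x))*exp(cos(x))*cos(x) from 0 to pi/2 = 0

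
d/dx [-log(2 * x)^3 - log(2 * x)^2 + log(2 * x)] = (-3*log(x)^2 - 6*log(2)*log(x) - 2*log(x) - 3*log(2)^2 - 2*log(2) + 1)/x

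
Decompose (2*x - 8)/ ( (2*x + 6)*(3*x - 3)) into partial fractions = 7/(12*(x + 3)) - 1/(4*(x - 1))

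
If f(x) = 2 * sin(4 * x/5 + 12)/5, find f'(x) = 8*cos(4*x/5 + 12)/25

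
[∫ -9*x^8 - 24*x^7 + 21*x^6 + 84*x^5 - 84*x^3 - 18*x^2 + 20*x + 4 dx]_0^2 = -336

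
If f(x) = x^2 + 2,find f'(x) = 2*x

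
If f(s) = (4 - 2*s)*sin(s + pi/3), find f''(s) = 2*s*sin(s + pi/3) - 4*sqrt(2)*cos(s + pi/12)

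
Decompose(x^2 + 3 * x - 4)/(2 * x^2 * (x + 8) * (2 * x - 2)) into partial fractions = -1/(64*(x + 8)) + 1/(64*x) + 1/(8*x^2)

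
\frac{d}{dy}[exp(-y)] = -exp(-y)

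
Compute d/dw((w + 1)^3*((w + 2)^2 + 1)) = 5*w^4 + 28*w^3 + 60*w^2 + 56*w + 19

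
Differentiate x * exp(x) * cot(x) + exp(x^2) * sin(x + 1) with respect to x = x*exp(x)/tan(x) - x*exp(x)/sin(x)^2 + 2*x*exp(x^2)*sin(x + 1) + exp(x)/tan(x) + exp(x^2)*cos(x + 1)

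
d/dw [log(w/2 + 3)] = 1/(w + 6)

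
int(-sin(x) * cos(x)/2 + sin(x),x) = (cos(x) - 2)^2/4 + C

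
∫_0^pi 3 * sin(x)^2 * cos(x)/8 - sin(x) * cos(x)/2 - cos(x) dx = 0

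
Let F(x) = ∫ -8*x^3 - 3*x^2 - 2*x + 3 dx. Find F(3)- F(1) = -188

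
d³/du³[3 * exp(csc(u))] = 3*(1 + 3/sin(u) - 6/sin(u)^2 - 6/sin(u)^3 - cos(u)^2/sin(u)^4)*exp(1/sin(u))*cos(u)/sin(u)^2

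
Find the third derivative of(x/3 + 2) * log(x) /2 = (12 - x)/(6*x^3)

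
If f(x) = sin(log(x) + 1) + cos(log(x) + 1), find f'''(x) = 2*(sin(log(x) + 1) + 2*cos(log(x) + 1))/x^3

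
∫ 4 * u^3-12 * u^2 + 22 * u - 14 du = u^4 - 4*u^3 + 11*u^2 - 14*u + C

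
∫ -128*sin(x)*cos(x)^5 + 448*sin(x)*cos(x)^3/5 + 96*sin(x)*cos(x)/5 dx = 16*(20*cos(x)^4 - 21*cos(x)^2 - 9)*cos(x)^2/15 + C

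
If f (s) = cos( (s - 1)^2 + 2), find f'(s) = 2*(1 - s)*sin(s^2 - 2*s + 3)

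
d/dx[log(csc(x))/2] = -cot(x)/2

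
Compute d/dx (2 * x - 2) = 2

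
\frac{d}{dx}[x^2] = 2*x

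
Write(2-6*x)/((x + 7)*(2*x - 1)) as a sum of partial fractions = -2/(15*(2*x - 1)) - 44/(15*(x + 7))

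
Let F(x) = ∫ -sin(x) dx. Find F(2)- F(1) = -cos(1) + cos(2)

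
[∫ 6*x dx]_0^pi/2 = 3*pi^2/4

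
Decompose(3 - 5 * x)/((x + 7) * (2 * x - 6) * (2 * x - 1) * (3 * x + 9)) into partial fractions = -2/(1575*(2*x - 1)) - 19/(1800*(x + 7)) + 1/(56*(x + 3)) - 1/(150*(x - 3))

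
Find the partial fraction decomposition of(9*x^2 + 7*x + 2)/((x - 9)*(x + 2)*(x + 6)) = 71/(15*(x + 6)) - 6/(11*(x + 2)) + 794/(165*(x - 9))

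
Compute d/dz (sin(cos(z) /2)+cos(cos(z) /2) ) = -sqrt(2)*sin(z)*cos(cos(z)/2 + pi/4)/2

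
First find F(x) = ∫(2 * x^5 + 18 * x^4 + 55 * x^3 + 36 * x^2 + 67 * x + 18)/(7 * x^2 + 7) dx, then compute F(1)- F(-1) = 48/7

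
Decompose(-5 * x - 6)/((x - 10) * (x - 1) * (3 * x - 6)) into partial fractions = -11/(27*(x - 1)) + 2/(3*(x - 2)) - 7/(27*(x - 10))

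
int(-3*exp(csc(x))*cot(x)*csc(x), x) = 3*exp(csc(x)) + C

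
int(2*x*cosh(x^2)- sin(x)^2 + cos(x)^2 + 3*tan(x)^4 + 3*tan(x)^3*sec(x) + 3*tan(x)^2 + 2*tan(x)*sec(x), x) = (tan(x) + sec(x))*tan(x)^2 + sin(2*x)/2 + sinh(x^2) + C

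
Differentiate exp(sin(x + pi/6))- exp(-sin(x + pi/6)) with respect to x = (exp(sqrt(3)*sin(x))*exp(cos(x)) + 1)*exp(-sin(x + pi/6))*cos(x + pi/6)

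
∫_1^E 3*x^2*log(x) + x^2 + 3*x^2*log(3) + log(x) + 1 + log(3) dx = -2*log(3) + (E + exp(3))*log(3*E)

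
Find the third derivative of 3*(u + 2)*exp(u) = 3*u*exp(u) + 15*exp(u)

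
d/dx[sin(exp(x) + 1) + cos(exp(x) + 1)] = sqrt(2)*exp(x)*cos(exp(x) + pi/4 + 1)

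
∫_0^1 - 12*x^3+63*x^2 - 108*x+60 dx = 24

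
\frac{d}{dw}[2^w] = 2^w*log(2)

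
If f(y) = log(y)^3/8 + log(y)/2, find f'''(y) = (3*log(y)^2 - 9*log(y) + 7)/(4*y^3)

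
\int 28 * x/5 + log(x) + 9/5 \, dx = x*(14*x + 5*log(x) + 4)/5 + C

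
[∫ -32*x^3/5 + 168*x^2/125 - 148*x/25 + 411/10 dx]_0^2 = 6043/125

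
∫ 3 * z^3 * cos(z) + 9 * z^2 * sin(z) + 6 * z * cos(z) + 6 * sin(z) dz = 3*z*(z^2 + 2)*sin(z) + C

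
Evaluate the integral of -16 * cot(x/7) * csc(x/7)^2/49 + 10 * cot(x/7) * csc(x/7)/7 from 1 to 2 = -8*csc(1/7)^2/7 - 10*csc(2/7) + 8*csc(2/7)^2/7 + 10*csc(1/7)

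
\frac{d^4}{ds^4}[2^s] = 2^s*log(2)^4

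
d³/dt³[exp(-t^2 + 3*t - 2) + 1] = (-8*t^3 + 36*t^2 - 42*t + 9)*exp(-t^2 + 3*t - 2)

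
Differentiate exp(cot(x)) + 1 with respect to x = -exp(1/tan(x))/sin(x)^2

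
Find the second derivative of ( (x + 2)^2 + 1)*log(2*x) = (2*x^2*log(x) + 2*x^2*log(2) + 3*x^2 + 4*x - 5)/x^2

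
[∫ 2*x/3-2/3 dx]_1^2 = 1/3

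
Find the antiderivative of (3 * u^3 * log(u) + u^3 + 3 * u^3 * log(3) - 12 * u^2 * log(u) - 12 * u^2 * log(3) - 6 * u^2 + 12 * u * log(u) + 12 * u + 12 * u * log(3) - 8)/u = (u - 2)^3*log(3*u) + C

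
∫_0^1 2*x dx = 1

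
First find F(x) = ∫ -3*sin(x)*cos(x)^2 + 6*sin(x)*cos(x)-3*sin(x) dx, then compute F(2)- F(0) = (-1 + cos(2))^3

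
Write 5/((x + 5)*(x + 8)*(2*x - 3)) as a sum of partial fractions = 20/(247*(2*x - 3)) + 5/(57*(x + 8)) - 5/(39*(x + 5))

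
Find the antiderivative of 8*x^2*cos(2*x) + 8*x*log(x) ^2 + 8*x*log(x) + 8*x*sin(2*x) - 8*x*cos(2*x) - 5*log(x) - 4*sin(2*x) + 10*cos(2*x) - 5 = 4*x^2*log(x)^2 - 5*x*log(x) + (4*x^2 - 4*x + 5)*sin(2*x) + C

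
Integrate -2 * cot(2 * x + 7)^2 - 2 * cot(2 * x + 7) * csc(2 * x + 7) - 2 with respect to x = cot(2*x + 7) + csc(2*x + 7) + C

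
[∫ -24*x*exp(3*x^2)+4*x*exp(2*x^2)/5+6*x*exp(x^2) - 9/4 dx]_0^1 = -4*exp(3) - 29/20 + exp(2)/5 + 3*E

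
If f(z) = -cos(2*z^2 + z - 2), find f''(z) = 16*z^2*cos(2*z^2 + z - 2) + 8*z*cos(2*z^2 + z - 2) + 4*sin(2*z^2 + z - 2) + cos(2*z^2 + z - 2)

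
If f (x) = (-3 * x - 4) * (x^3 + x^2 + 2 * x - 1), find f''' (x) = -72*x - 42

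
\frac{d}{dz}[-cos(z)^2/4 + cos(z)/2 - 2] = (cos(z) - 1)*sin(z)/2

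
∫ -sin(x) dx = cos(x) + C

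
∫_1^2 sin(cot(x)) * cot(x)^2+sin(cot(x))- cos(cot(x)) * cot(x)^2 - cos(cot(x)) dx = sqrt(2)*(-sin(1/tan(1) + pi/4) + sin(1/tan(2) + pi/4))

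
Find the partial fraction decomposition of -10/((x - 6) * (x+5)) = 10/(11*(x + 5)) - 10/(11*(x - 6))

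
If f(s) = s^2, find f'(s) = 2*s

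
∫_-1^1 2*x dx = 0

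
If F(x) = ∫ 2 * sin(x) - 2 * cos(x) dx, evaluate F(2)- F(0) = -2*sin(2) - 2*cos(2) + 2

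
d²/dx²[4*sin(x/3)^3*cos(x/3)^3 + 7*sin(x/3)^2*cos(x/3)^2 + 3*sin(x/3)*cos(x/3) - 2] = 5*(1 - cos(2*x/3))^2*sin(2*x/3)/3 + 28*(1 - cos(2*x/3))^2/9 + (cos(2*x/3) + 1)^2*sin(2*x/3)/3 - 10*sin(2*x/3)/3 + 4*sin(4*x/3)/3 + 56*cos(2*x/3)/9 - 14/3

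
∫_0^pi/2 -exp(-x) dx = -1 + exp(-pi/2)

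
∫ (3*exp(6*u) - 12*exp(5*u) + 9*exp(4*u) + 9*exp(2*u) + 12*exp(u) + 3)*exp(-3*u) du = ((exp(u) - 2)*exp(u) - 1)^3*exp(-3*u) + C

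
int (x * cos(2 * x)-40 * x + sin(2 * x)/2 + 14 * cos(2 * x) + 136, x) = -4*x + (x/2 + 7)*sin(2*x) - 5*(2*x - 7)^2 + C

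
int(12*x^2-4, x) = 4*x^3 - 4*x + C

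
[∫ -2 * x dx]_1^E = 1 - exp(2)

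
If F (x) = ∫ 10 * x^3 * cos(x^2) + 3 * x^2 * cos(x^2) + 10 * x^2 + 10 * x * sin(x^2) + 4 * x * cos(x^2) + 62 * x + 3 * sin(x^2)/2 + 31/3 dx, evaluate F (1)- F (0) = 17*sin(1)/2 + 134/3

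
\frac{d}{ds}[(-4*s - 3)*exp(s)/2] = -2*s*exp(s) - 7*exp(s)/2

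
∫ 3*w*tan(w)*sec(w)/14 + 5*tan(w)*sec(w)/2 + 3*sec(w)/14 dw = (3*w + 35)*sec(w)/14 + C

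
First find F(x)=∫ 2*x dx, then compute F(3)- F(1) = 8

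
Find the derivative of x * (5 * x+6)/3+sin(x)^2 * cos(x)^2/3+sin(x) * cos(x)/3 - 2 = 10*x/3 - sin(2*x)/3 + sin(4*x)/6 + sqrt(2)*sin(2*x + pi/4)/3 + 2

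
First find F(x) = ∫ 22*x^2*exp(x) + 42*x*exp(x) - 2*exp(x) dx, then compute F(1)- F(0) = 20*E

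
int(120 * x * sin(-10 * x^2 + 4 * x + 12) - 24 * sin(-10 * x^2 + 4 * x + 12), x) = 6*cos(-10*x^2 + 4*x + 12) + C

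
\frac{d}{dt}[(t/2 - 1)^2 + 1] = t/2 - 1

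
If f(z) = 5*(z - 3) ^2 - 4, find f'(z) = 10*z - 30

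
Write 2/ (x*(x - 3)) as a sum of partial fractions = 2/(3*(x - 3)) - 2/(3*x)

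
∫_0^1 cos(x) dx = sin(1)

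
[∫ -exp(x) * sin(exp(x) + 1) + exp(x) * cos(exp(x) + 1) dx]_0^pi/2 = sqrt(2)*(-sin(pi/4 + 2) + sin(pi/4 + 1 + exp(pi/2)))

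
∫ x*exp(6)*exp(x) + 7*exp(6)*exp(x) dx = (x + 6)*exp(x + 6) + C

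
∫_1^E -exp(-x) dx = -exp(-1) + exp(-E)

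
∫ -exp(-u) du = exp(-u) + C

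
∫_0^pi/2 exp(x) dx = -1 + exp(pi/2)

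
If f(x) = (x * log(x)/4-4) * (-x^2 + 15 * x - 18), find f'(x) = -3*x^2*log(x)/4 - x^2/4 + 15*x*log(x)/2 + 47*x/4 - 9*log(x)/2 - 129/2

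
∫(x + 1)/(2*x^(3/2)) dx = (x - 1)/sqrt(x) + C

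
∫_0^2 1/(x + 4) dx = -log(2) + log(3)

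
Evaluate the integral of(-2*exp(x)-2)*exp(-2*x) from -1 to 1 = -(1 + E)^2 + (exp(-1) + 1)^2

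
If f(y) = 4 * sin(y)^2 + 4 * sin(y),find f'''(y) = -4*(8*sin(y) + 1)*cos(y)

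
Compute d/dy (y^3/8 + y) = 3*y^2/8 + 1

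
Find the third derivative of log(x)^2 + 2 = (4*log(x) - 6)/x^3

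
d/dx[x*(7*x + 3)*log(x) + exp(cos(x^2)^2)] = -4*x*exp(cos(x^2)^2)*sin(x^2)*cos(x^2) + 14*x*log(x) + 7*x + 3*log(x) + 3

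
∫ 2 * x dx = x^2 + C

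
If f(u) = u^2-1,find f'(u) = 2*u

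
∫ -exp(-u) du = exp(-u) + C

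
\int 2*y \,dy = y^2 + C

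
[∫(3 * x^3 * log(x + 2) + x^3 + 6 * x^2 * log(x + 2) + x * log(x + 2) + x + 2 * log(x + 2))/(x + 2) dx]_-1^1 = 2*log(3)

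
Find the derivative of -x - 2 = -1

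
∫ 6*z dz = 3*z^2 + C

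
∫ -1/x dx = -log(3*x) + C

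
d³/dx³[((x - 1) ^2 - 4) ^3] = 120*x^3 - 360*x^2 + 72*x + 168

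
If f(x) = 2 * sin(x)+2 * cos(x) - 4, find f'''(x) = 2*sin(x) - 2*cos(x)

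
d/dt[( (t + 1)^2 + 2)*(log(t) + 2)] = (2*t^2*log(t) + 5*t^2 + 2*t*log(t) + 6*t + 3)/t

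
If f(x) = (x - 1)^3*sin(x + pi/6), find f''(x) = -x^3*sin(x + pi/6) + 3*x^2*sin(x + pi/6) + 6*x^2*cos(x + pi/6) + 3*x*sin(x + pi/6) - 12*x*cos(x + pi/6) - 5*sin(x + pi/6) + 6*cos(x + pi/6)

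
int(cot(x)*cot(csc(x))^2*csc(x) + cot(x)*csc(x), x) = cot(csc(x)) + C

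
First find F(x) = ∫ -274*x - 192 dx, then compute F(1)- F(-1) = -384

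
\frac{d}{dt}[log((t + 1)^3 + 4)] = (3*t^2 + 6*t + 3)/(t^3 + 3*t^2 + 3*t + 5)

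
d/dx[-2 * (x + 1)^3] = -6*x^2 - 12*x - 6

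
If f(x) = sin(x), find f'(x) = cos(x)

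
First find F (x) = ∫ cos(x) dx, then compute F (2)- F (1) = -sin(1) + sin(2)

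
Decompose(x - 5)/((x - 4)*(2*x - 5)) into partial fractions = 5/(3*(2*x - 5)) - 1/(3*(x - 4))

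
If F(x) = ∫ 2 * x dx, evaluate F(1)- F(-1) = 0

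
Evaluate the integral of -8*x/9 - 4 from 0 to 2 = -88/9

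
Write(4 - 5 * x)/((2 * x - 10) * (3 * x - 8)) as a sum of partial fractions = 2/(3*x - 8) - 3/(2*(x - 5))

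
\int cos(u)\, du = sin(u) + C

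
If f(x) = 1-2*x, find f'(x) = -2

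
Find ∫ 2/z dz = 2*log(3*z) + C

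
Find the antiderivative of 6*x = 3*x^2 + C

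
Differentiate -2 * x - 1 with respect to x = -2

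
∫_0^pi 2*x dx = pi^2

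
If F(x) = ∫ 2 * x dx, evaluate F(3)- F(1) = 8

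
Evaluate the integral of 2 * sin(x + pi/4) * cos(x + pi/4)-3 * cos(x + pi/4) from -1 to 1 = -3*sqrt(2)*sin(1) + sin(2)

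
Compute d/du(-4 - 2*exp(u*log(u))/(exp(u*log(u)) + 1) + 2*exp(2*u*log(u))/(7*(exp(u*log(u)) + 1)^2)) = (-10*exp(2*u*log(u))*log(u) - 10*exp(2*u*log(u)) - 14*exp(u*log(u))*log(u) - 14*exp(u*log(u)))/(7*exp(3*u*log(u)) + 21*exp(2*u*log(u)) + 21*exp(u*log(u)) + 7)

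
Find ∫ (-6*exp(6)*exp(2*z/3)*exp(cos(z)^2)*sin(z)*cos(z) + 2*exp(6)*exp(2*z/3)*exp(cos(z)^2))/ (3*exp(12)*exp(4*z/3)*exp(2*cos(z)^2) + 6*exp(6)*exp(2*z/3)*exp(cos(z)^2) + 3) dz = exp(2*z/3 + 7)/(exp(2*z/3 + 7) + exp(sin(z)^2)) + C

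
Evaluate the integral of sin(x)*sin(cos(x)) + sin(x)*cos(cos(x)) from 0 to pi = 2*sin(1)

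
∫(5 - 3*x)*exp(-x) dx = (3*x - 2)*exp(-x) + C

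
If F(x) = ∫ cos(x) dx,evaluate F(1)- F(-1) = 2*sin(1)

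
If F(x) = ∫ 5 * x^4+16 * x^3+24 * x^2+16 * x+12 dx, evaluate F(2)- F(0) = 216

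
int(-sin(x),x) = cos(x) + C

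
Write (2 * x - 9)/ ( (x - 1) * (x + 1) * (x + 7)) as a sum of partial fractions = -23/(48*(x + 7)) + 11/(12*(x + 1)) - 7/(16*(x - 1))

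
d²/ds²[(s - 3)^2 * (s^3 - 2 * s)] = 20*s^3 - 72*s^2 + 42*s + 24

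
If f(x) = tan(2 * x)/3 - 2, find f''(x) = 8*sin(2*x)/(3*cos(2*x)^3)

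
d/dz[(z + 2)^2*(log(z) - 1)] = (2*z^2*log(z) - z^2 + 4*z*log(z) + 4)/z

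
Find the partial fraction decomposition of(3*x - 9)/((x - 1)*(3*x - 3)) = 1/(x - 1) - 2/(x - 1)^2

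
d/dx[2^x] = 2^x*log(2)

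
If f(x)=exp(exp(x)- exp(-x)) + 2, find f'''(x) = (exp(exp(x) - exp(-x)) - 3*exp(x + exp(x) - exp(-x)) + 4*exp(2*x + exp(x) - exp(-x)) + 4*exp(4*x + exp(x) - exp(-x)) + 3*exp(5*x + exp(x) - exp(-x)) + exp(6*x + exp(x) - exp(-x)))*exp(-3*x)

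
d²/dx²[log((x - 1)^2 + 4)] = (-2*x^2 + 4*x + 6)/(x^4 - 4*x^3 + 14*x^2 - 20*x + 25)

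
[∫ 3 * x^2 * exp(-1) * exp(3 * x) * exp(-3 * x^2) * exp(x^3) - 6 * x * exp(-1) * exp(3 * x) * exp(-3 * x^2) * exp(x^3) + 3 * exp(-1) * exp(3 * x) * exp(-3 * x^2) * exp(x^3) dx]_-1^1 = 1 - exp(-8)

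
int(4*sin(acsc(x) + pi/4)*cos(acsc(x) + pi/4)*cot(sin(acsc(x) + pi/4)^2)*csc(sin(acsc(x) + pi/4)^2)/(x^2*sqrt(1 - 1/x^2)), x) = 2*csc(1/2 + sqrt(1 - 1/x^2)/x) + C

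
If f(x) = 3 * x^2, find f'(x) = 6*x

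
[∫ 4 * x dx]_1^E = -2 + 2*exp(2)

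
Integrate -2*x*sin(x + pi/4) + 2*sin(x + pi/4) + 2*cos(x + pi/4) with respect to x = (2*x - 2)*cos(x + pi/4) + C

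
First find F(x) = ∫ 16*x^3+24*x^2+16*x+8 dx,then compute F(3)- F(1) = 608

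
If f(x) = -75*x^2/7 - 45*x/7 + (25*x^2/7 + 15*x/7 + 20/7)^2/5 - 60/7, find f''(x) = 1500*x^2/49 + 900*x/49 - 80/7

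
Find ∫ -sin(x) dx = cos(x) + C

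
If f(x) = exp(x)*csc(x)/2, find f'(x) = (1 - cos(x)/sin(x))*exp(x)/(2*sin(x))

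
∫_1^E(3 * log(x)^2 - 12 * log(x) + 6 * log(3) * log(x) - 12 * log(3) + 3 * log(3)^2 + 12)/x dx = (-1 + log(3))^3 - (-2 + log(3))^3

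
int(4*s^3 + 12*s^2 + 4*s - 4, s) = s^4 + 4*s^3 + 2*s^2 - 4*s + C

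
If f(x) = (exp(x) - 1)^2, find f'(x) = 2*exp(2*x) - 2*exp(x)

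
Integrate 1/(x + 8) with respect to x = log(3*x/4 + 6) + C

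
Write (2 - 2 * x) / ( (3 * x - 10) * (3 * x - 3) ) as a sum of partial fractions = -2/(3*(3*x - 10))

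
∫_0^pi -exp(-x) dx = -1 + exp(-pi)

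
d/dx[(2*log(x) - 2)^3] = (24*log(x)^2 - 48*log(x) + 24)/x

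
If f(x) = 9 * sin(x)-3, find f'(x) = 9*cos(x)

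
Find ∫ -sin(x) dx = cos(x) + C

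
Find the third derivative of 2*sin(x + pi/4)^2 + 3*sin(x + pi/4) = -8*cos(2*x) - 3*cos(x + pi/4)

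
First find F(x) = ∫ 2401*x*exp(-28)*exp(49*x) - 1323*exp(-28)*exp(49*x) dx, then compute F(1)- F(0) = 28*exp(-28) + 21*exp(21)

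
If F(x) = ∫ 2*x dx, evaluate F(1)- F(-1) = 0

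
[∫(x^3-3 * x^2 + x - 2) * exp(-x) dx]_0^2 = -9*exp(-2) - 1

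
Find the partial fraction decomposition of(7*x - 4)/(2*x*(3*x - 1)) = -5/(2*(3*x - 1)) + 2/x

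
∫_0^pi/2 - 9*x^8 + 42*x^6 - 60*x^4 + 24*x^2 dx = (pi - pi^3/8)^3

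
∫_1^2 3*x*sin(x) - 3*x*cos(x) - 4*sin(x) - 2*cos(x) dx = -5*sin(2) + 2*cos(1) + 2*sin(1) - 5*cos(2)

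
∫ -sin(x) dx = cos(x) + C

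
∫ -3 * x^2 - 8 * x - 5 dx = -x^3 - 4*x^2 - 5*x + C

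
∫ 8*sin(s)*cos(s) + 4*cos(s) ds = (2*sin(s) + 1)^2 + C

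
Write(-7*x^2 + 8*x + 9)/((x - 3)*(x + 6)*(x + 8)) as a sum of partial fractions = -503/(22*(x + 8)) + 97/(6*(x + 6)) - 10/(33*(x - 3))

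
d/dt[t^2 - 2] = 2*t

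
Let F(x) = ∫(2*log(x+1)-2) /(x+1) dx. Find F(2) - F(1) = -(-1 + log(2))^2 + (-1 + log(3))^2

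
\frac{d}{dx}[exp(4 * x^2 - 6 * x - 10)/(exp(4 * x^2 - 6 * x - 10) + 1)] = (8*x*exp(-4*x^2 + 6*x + 10) - 6*exp(-4*x^2 + 6*x + 10))/(exp(20)*exp(12*x)*exp(-8*x^2) + 2*exp(10)*exp(6*x)*exp(-4*x^2) + 1)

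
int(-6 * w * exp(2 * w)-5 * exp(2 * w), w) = (-3*w - 1)*exp(2*w) + C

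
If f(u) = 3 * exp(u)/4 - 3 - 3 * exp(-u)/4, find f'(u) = (3*exp(2*u) + 3)*exp(-u)/4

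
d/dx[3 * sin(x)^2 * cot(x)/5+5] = 3*cos(2*x)/5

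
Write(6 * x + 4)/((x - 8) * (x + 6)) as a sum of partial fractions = 16/(7*(x + 6)) + 26/(7*(x - 8))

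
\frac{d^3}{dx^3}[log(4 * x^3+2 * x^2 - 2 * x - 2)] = (48*x^6 + 48*x^5 + 48*x^4 + 160*x^3 + 90*x^2 + 6*x + 4)/(8*x^9 + 12*x^8 - 6*x^7 - 23*x^6 - 9*x^5 + 12*x^4 + 11*x^3 - 3*x - 1)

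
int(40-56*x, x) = -28*x^2 + 40*x + C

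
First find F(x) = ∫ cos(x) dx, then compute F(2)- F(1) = -sin(1) + sin(2)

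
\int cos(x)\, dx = sin(x) + C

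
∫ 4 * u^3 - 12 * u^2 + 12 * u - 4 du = u^4 - 4*u^3 + 6*u^2 - 4*u + C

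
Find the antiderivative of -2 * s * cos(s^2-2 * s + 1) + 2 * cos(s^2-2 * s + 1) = -sin((s - 1)^2) + C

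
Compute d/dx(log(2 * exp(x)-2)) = exp(x)/(exp(x) - 1)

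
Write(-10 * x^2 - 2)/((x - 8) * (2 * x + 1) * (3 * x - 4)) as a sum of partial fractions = 89/(110*(3*x - 4)) - 18/(187*(2*x + 1)) - 321/(170*(x - 8))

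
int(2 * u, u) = u^2 + C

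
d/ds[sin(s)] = cos(s)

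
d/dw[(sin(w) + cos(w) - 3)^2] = 2*cos(2*w) - 6*sqrt(2)*cos(w + pi/4)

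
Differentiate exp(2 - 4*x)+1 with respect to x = -4*exp(2 - 4*x)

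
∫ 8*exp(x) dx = 8*exp(x) + C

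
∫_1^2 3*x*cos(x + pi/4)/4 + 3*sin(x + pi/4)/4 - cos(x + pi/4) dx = sin(pi/4 + 2)/2 + sin(pi/4 + 1)/4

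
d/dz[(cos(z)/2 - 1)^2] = sin(z) - sin(2*z)/4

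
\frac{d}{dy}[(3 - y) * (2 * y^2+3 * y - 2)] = -6*y^2 + 6*y + 11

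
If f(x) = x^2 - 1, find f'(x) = 2*x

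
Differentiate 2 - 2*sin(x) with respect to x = -2*cos(x)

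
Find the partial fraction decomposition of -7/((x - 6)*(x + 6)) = 7/(12*(x + 6)) - 7/(12*(x - 6))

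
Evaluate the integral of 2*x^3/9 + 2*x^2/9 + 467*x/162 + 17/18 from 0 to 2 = 740/81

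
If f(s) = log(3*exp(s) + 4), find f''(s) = 12*exp(s)/(9*exp(2*s) + 24*exp(s) + 16)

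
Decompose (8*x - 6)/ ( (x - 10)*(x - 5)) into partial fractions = -34/(5*(x - 5)) + 74/(5*(x - 10))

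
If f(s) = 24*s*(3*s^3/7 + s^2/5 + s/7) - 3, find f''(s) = 864*s^2/7 + 144*s/5 + 48/7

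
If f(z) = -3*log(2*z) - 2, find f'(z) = -3/z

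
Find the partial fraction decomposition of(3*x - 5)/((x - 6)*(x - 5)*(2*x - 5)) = 2/(7*(2*x - 5)) - 2/(x - 5) + 13/(7*(x - 6))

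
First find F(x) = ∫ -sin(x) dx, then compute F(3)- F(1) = cos(3) - cos(1)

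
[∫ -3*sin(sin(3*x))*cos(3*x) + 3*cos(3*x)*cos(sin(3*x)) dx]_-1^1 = 2*sin(sin(3))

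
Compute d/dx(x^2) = 2*x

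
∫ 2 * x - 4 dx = x^2 - 4*x + C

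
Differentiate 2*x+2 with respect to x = 2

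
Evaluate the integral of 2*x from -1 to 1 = 0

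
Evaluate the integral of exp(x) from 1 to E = -E + exp(E)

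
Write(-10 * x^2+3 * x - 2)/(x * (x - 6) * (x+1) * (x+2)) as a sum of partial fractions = 3/(x + 2) - 15/(7*(x + 1)) - 43/(42*(x - 6)) + 1/(6*x)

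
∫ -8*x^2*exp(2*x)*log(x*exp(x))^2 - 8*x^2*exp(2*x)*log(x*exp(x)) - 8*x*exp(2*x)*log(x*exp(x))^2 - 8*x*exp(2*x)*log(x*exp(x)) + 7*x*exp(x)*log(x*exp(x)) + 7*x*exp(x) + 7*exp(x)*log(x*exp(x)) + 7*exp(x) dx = x*(x + log(x))*(-4*x*(x + log(x))*exp(x) + 7)*exp(x) + C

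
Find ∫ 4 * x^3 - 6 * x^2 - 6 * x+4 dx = x^4 - 2*x^3 - 3*x^2 + 4*x + C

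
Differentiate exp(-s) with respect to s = -exp(-s)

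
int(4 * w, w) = 2*w^2 + C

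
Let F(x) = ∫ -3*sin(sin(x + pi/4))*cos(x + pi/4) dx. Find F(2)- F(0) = -3*cos(sqrt(2)/2) + 3*cos(sin(pi/4 + 2))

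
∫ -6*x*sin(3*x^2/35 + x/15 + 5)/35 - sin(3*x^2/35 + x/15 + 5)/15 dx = cos(3*x^2/35 + x/15 + 5) + C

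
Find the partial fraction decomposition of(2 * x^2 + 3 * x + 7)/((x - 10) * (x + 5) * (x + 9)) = 71/(38*(x + 9)) - 7/(10*(x + 5)) + 79/(95*(x - 10))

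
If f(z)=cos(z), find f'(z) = -sin(z)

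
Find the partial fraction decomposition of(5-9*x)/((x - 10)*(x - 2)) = 13/(8*(x - 2)) - 85/(8*(x - 10))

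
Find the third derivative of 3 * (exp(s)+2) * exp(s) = 24*exp(2*s) + 6*exp(s)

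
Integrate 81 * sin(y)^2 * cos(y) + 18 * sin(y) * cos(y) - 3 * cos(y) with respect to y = 3*(9*sin(y)^2 + 3*sin(y) - 1)*sin(y) + C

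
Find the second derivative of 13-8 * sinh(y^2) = -32*y^2*sinh(y^2) - 16*cosh(y^2)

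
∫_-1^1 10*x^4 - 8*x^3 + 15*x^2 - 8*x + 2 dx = 18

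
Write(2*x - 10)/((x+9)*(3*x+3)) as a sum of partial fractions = 7/(6*(x + 9)) - 1/(2*(x + 1))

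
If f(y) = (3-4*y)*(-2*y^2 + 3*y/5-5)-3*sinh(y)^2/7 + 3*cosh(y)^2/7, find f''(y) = 48*y - 84/5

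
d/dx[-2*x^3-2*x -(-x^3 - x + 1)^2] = -6*x^5 - 8*x^3 - 2*x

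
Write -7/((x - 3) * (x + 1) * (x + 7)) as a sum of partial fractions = -7/(60*(x + 7)) + 7/(24*(x + 1)) - 7/(40*(x - 3))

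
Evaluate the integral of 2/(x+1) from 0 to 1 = 2*log(2)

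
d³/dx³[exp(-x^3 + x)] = -27*x^6*exp(-x^3 + x) + 27*x^4*exp(-x^3 + x) + 54*x^3*exp(-x^3 + x) - 9*x^2*exp(-x^3 + x) - 18*x*exp(-x^3 + x) - 5*exp(-x^3 + x)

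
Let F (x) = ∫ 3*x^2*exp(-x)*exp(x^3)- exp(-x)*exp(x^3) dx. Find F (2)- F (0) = -1 + exp(6)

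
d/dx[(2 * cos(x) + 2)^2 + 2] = -8*(cos(x) + 1)*sin(x)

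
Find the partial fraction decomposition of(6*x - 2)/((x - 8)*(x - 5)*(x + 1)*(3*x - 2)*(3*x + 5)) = -81/(2030*(3*x + 5)) + 27/(5005*(3*x - 2)) + 2/(135*(x + 1)) - 7/(1170*(x - 5)) + 23/(8613*(x - 8))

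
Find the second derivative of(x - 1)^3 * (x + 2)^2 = 20*x^3 + 12*x^2 - 30*x - 2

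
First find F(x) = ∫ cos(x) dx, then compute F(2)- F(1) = -sin(1) + sin(2)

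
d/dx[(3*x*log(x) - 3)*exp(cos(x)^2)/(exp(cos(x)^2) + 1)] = 3*E*(-x*exp(1/2 - cos(2*x)/2)*log(x)*sin(2*x) + exp(1/2 - cos(2*x)/2)*log(x) + exp(1/2 - cos(2*x)/2)*sin(2*x) + exp(1/2 - cos(2*x)/2) + E*log(x) + E)/(exp((1 - cos(2*x))/2) + E)^2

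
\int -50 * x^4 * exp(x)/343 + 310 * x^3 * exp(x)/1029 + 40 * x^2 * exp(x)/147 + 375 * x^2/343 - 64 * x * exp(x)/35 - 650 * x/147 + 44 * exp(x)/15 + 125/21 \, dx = -(2*x*exp(x) - 5)*(2205*x + 3*(5*x - 14)^3 + 35*(5*x - 14)^2 - 6174)/5145 + C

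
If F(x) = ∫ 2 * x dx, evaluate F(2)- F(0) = 4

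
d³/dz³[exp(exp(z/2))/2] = exp(z/2 + exp(z/2))/16 + 3*exp(z + exp(z/2))/16 + exp(3*z/2 + exp(z/2))/16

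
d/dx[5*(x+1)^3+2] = 15*x^2 + 30*x + 15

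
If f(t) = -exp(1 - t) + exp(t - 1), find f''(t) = (exp(2*t - 2) - 1)*exp(1 - t)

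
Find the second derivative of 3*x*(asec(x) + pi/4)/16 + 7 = -3/(16*x^4*sqrt(1 - 1/x^2) - 16*x^2*sqrt(1 - 1/x^2))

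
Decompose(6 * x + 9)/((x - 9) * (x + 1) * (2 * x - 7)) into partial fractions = -40/(33*(2*x - 7)) + 1/(30*(x + 1)) + 63/(110*(x - 9))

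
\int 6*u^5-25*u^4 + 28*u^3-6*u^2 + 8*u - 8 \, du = u^6 - 5*u^5 + 7*u^4 - 2*u^3 + 4*u^2 - 8*u + C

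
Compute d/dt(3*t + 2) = 3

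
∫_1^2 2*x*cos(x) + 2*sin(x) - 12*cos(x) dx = -8*sin(2) + 10*sin(1)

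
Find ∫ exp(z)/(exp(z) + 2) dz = log(exp(z) + 2) + C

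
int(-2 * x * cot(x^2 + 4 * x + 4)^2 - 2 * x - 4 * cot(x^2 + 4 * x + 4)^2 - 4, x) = cot((x + 2)^2) + C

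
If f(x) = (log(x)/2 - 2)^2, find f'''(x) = (2*log(x) - 11)/(2*x^3)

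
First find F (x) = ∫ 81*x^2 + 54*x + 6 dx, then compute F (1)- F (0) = 60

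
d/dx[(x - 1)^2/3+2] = 2*x/3 - 2/3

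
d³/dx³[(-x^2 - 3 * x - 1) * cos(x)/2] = -x^2*sin(x)/2 - 3*x*sin(x)/2 + 3*x*cos(x) + 5*sin(x)/2 + 9*cos(x)/2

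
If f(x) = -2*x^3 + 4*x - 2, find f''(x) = -12*x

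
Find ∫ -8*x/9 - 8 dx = -4*x^2/9 - 8*x + C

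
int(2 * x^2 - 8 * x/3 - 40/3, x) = 2*x^3/3 - 4*x^2/3 - 40*x/3 + C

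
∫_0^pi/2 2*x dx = pi^2/4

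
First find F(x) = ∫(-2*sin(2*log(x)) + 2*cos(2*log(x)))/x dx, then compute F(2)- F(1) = -1 + sqrt(2)*cos(-2*log(2) + pi/4)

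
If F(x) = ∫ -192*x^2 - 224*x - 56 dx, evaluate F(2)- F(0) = -1072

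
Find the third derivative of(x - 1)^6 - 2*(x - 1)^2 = 120*x^3 - 360*x^2 + 360*x - 120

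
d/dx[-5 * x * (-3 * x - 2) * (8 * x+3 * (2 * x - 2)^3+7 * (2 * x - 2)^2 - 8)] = 1800*x^4 - 1680*x^3 - 240*x^2 + 360*x - 40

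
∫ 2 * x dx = x^2 + C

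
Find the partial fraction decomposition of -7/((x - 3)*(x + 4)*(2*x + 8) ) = 1/(14*(x + 4)) + 1/(2*(x + 4)^2) - 1/(14*(x - 3))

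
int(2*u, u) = u^2 + C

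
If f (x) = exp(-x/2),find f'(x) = -exp(-x/2)/2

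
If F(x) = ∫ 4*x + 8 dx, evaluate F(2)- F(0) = 24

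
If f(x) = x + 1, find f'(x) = 1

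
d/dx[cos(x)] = -sin(x)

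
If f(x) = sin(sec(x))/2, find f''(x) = -sin(sec(x))*tan(x)^2*sec(x)^2/2 + cos(sec(x))*tan(x)^2*sec(x) + cos(sec(x))*sec(x)/2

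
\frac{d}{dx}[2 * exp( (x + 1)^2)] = 4*x*exp(x^2 + 2*x + 1) + 4*exp(x^2 + 2*x + 1)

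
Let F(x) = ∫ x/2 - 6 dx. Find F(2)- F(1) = -21/4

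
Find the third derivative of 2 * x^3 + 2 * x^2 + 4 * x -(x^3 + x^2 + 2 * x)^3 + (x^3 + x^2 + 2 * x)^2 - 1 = -504*x^6 - 1008*x^5 - 1890*x^4 - 1440*x^3 - 960*x^2 - 168*x - 12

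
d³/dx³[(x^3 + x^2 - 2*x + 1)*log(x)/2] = (6*x^3*log(x) + 11*x^3 + 2*x^2 + 2*x + 2)/(2*x^3)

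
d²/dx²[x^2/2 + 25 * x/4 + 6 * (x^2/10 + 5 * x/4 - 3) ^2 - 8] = 18*x^2/25 + 9*x + 251/20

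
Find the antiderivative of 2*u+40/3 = u^2 + 40*u/3 + C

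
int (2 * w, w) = w^2 + C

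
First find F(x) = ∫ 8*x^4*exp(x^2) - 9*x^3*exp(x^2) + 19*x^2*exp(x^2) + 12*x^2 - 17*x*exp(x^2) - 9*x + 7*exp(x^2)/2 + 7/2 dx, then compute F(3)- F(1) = E + 75 + 74*exp(9)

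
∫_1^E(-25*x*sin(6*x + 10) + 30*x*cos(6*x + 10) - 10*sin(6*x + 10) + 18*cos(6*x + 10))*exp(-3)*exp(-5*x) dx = -(-5*E - 3)*exp(-5*E - 3)*sin(10 + 6*E) - 8*exp(-8)*sin(16)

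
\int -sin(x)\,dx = cos(x) + C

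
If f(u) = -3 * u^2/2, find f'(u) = -3*u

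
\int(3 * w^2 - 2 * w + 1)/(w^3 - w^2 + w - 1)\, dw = log(w^3 - w^2 + w - 1) + C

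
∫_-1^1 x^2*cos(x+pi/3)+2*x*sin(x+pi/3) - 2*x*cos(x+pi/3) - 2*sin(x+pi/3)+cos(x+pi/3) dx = -4*cos(pi/6 + 1)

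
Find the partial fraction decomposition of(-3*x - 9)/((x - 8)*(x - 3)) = 18/(5*(x - 3)) - 33/(5*(x - 8))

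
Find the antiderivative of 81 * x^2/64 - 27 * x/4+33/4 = 27*x^3/64 - 27*x^2/8 + 33*x/4 + C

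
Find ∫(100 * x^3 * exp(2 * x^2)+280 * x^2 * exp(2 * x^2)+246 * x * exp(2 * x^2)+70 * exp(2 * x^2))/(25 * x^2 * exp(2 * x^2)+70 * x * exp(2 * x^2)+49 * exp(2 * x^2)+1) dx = log((5*x + 7)^2*exp(2*x^2) + 1) + C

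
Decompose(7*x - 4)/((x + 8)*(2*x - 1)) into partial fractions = -1/(17*(2*x - 1)) + 60/(17*(x + 8))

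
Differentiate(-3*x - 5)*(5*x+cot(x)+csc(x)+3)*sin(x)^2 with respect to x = -15*x^2*sin(2*x) - 34*x*sin(2*x) - 3*x*cos(x) + 12*x*cos(2*x) - 15*x - 3*sin(x) - 33*sin(2*x)/2 - 5*cos(x) + 12*cos(2*x) - 17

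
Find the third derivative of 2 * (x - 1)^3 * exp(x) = 2*x^3*exp(x) + 12*x^2*exp(x) + 6*x*exp(x) - 8*exp(x)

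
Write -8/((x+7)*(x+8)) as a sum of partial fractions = 8/(x + 8) - 8/(x + 7)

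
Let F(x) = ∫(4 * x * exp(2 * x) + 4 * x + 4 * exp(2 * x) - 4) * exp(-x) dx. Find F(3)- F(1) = -4*E - 12*exp(-3) + 4*exp(-1) + 12*exp(3)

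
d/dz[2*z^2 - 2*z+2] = 4*z - 2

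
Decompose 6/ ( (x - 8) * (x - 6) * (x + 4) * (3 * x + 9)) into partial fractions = -1/(60*(x + 4)) + 2/(99*(x + 3)) - 1/(90*(x - 6)) + 1/(132*(x - 8))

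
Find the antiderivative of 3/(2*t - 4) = 3*log(t - 2)/2 + C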